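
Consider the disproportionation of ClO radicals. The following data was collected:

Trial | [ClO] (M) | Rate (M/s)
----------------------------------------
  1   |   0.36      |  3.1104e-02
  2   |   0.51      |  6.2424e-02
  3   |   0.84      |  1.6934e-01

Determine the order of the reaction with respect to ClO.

second order (2)

Step 1: Compare trials to find order n where rate₂/rate₁ = ([ClO]₂/[ClO]₁)^n
Step 2: rate₂/rate₁ = 6.2424e-02/3.1104e-02 = 2.007
Step 3: [ClO]₂/[ClO]₁ = 0.51/0.36 = 1.417
Step 4: n = ln(2.007)/ln(1.417) = 2.00 ≈ 2
Step 5: The reaction is second order in ClO.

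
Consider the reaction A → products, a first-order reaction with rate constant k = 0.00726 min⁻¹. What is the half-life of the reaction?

95.47 min

Step 1: For a first-order reaction, t₁/₂ = ln(2)/k
Step 2: t₁/₂ = ln(2)/0.00726
Step 3: t₁/₂ = 0.6931/0.00726 = 95.47 min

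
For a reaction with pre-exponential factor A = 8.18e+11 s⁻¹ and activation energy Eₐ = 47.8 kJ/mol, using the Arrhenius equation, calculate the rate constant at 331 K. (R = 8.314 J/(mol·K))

2.34e+04 s⁻¹

Step 1: Use the Arrhenius equation: k = A × exp(-Eₐ/RT)
Step 2: Convert Eₐ to J/mol: 47.8 kJ/mol = 47800 J/mol
Step 3: Calculate the exponent: -Eₐ/(RT) = -47800/(8.314 × 331) = -17.36960
Step 4: k = 8.18e+11 × exp(-17.36960)
Step 5: k = 8.18e+11 × 2.86074e-08 = 2.3401e+04 s⁻¹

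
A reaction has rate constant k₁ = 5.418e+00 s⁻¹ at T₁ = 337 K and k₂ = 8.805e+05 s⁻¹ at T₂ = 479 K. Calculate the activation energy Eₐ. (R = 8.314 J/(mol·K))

113.4 kJ/mol

Step 1: Use the two-temperature Arrhenius form: ln(k₂/k₁) = -Eₐ/R × (1/T₂ - 1/T₁)
Step 2: ln(k₂/k₁) = ln(8.805e+05/5.418e+00) = ln(162514) = 11.9985
Step 3: 1/T₂ - 1/T₁ = 1/479 - 1/337 = -8.796764e-04 K⁻¹
Step 4: Eₐ = -R × ln(k₂/k₁) / (1/T₂ - 1/T₁) = -8.314 × 11.9985 / -8.796764e-04
Step 5: Eₐ = 1.1340e+05 J/mol = 113.4 kJ/mol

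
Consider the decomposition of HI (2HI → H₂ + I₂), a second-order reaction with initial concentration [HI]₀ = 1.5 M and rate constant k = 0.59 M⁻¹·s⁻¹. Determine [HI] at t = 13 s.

0.12 M

Step 1: For a second-order reaction: 1/[HI] = 1/[HI]₀ + kt
Step 2: 1/[HI] = 1/1.5 + 0.59 × 13
Step 3: 1/[HI] = 0.6667 + 7.67 = 8.337
Step 4: [HI] = 1/8.337 = 0.12 M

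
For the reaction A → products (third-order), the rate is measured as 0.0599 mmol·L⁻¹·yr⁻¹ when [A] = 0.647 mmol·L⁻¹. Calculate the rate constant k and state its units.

0.2212 (mmol·L⁻¹)⁻²·yr⁻¹

Step 1: rate = k[A]^3, so k = rate / [A]^3.
Step 2: k = 0.0599 / (0.647)^3 = 0.0599 / 0.2708.
Step 3: k = 0.2212 (mmol·L⁻¹)⁻²·yr⁻¹.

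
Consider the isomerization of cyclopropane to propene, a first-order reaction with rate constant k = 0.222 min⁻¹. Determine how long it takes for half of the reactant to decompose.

3.122 min

Step 1: For a first-order reaction, t₁/₂ = ln(2)/k
Step 2: t₁/₂ = ln(2)/0.222
Step 3: t₁/₂ = 0.6931/0.222 = 3.122 min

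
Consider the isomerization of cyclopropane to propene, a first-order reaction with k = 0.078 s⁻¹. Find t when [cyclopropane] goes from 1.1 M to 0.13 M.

27.38 s

Step 1: For first-order: t = ln([cyclopropane]₀/[cyclopropane])/k
Step 2: t = ln(1.1/0.13)/0.078
Step 3: t = ln(8.462)/0.078
Step 4: t = 2.136/0.078 = 27.38 s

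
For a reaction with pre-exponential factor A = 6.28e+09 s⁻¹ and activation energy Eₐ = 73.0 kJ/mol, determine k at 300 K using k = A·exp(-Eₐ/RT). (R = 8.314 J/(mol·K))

1.22e-03 s⁻¹

Step 1: Use the Arrhenius equation: k = A × exp(-Eₐ/RT)
Step 2: Convert Eₐ to J/mol: 73.0 kJ/mol = 73000 J/mol
Step 3: Calculate the exponent: -Eₐ/(RT) = -73000/(8.314 × 300) = -29.26790
Step 4: k = 6.28e+09 × exp(-29.26790)
Step 5: k = 6.28e+09 × 1.94586e-13 = 1.2220e-03 s⁻¹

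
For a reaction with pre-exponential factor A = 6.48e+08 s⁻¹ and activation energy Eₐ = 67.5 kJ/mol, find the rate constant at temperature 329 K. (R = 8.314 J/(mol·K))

1.24e-02 s⁻¹

Step 1: Use the Arrhenius equation: k = A × exp(-Eₐ/RT)
Step 2: Convert Eₐ to J/mol: 67.5 kJ/mol = 67500 J/mol
Step 3: Calculate the exponent: -Eₐ/(RT) = -67500/(8.314 × 329) = -24.67731
Step 4: k = 6.48e+08 × exp(-24.67731)
Step 5: k = 6.48e+08 × 1.91770e-11 = 1.2427e-02 s⁻¹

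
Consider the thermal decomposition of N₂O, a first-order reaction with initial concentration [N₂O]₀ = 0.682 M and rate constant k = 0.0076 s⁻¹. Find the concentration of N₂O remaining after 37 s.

0.5148 M

Step 1: For a first-order reaction: [N₂O] = [N₂O]₀ × e^(-kt)
Step 2: [N₂O] = 0.682 × e^(-0.0076 × 37)
Step 3: [N₂O] = 0.682 × e^(-0.2812)
Step 4: [N₂O] = 0.682 × 0.754877 = 0.5148 M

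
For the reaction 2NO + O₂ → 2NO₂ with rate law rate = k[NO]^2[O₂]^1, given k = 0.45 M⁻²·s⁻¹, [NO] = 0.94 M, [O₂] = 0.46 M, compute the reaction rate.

0.1829 M/s

Step 1: The rate law is rate = k[NO]^2[O₂]^1
Step 2: Substitute: rate = 0.45 × (0.94)^2 × (0.46)^1
Step 3: rate = 0.45 × 0.8836 × 0.46 = 0.182905 M/s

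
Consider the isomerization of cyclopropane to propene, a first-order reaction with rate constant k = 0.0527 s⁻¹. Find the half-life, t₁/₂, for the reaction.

13.15 s

Step 1: For a first-order reaction, t₁/₂ = ln(2)/k
Step 2: t₁/₂ = ln(2)/0.0527
Step 3: t₁/₂ = 0.6931/0.0527 = 13.15 s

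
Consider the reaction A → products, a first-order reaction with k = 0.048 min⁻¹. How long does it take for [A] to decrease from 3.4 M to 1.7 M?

14.44 min

Step 1: For first-order: t = ln([A]₀/[A])/k
Step 2: t = ln(3.4/1.7)/0.048
Step 3: t = ln(2)/0.048
Step 4: t = 0.6931/0.048 = 14.44 min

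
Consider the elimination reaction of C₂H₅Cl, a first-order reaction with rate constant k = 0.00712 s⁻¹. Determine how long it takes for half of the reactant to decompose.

97.35 s

Step 1: For a first-order reaction, t₁/₂ = ln(2)/k
Step 2: t₁/₂ = ln(2)/0.00712
Step 3: t₁/₂ = 0.6931/0.00712 = 97.35 s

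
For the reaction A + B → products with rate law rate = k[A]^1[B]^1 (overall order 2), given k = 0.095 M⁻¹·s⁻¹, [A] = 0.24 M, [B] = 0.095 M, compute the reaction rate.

0.002166 M/s

Step 1: The rate law is rate = k[A]^1[B]^1, overall order = 1+1 = 2
Step 2: Substitute values: rate = 0.095 × (0.24)^1 × (0.095)^1
Step 3: rate = 0.095 × 0.24 × 0.095 = 0.002166 M/s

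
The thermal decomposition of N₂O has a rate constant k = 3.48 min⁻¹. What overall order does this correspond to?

first order (1)

Step 1: The units of k for an nth-order reaction are (concentration)^(1-n)·(time)⁻¹.
Step 2: Here k has units min⁻¹, so the concentration exponent is 0.
Step 3: 1 - n = 0 ⇒ n = 1. The reaction is first order.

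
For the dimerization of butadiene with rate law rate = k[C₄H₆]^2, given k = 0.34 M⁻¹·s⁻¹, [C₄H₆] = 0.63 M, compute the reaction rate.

0.1349 M/s

Step 1: Identify the rate law: rate = k[C₄H₆]^2
Step 2: Substitute values: rate = 0.34 × (0.63)^2
Step 3: Calculate: rate = 0.34 × 0.3969 = 0.134946 M/s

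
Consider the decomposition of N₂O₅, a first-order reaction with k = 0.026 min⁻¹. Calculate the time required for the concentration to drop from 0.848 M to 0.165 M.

62.96 min

Step 1: For first-order: t = ln([N₂O₅]₀/[N₂O₅])/k
Step 2: t = ln(0.848/0.165)/0.026
Step 3: t = ln(5.139)/0.026
Step 4: t = 1.637/0.026 = 62.96 min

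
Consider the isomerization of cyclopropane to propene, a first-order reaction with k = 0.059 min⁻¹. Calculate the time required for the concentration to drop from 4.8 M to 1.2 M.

23.5 min

Step 1: For first-order: t = ln([cyclopropane]₀/[cyclopropane])/k
Step 2: t = ln(4.8/1.2)/0.059
Step 3: t = ln(4)/0.059
Step 4: t = 1.386/0.059 = 23.5 min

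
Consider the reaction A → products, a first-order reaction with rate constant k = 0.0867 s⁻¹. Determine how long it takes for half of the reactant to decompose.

7.995 s

Step 1: For a first-order reaction, t₁/₂ = ln(2)/k
Step 2: t₁/₂ = ln(2)/0.0867
Step 3: t₁/₂ = 0.6931/0.0867 = 7.995 s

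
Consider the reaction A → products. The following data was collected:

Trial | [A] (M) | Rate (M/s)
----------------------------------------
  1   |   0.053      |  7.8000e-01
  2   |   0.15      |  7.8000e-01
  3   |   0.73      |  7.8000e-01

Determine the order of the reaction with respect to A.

zeroth order (0)

Step 1: Compare trials - when concentration changes, rate stays constant.
Step 2: rate₂/rate₁ = 7.8000e-01/7.8000e-01 = 1
Step 3: [A]₂/[A]₁ = 0.15/0.053 = 2.83
Step 4: Since rate ratio ≈ (conc ratio)^0, the reaction is zeroth order.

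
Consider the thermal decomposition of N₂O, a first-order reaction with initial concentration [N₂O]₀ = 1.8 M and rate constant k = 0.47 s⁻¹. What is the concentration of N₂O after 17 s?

0.0006099 M

Step 1: For a first-order reaction: [N₂O] = [N₂O]₀ × e^(-kt)
Step 2: [N₂O] = 1.8 × e^(-0.47 × 17)
Step 3: [N₂O] = 1.8 × e^(-7.99)
Step 4: [N₂O] = 1.8 × 0.000338834 = 0.0006099 M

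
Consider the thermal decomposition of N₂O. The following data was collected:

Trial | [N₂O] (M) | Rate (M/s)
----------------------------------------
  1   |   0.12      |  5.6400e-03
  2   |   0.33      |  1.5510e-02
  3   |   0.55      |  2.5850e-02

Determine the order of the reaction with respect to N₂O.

first order (1)

Step 1: Compare trials to find order n where rate₂/rate₁ = ([N₂O]₂/[N₂O]₁)^n
Step 2: rate₂/rate₁ = 1.5510e-02/5.6400e-03 = 2.75
Step 3: [N₂O]₂/[N₂O]₁ = 0.33/0.12 = 2.75
Step 4: n = ln(2.75)/ln(2.75) = 1.00 ≈ 1
Step 5: The reaction is first order in N₂O.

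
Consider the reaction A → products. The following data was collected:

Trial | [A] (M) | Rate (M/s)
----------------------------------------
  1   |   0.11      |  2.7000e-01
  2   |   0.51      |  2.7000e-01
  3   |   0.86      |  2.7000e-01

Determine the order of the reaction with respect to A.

zeroth order (0)

Step 1: Compare trials - when concentration changes, rate stays constant.
Step 2: rate₂/rate₁ = 2.7000e-01/2.7000e-01 = 1
Step 3: [A]₂/[A]₁ = 0.51/0.11 = 4.636
Step 4: Since rate ratio ≈ (conc ratio)^0, the reaction is zeroth order.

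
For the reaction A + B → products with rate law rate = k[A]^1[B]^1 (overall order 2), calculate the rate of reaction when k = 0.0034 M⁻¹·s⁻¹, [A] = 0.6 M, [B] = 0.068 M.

0.0001387 M/s

Step 1: The rate law is rate = k[A]^1[B]^1, overall order = 1+1 = 2
Step 2: Substitute values: rate = 0.0034 × (0.6)^1 × (0.068)^1
Step 3: rate = 0.0034 × 0.6 × 0.068 = 0.00013872 M/s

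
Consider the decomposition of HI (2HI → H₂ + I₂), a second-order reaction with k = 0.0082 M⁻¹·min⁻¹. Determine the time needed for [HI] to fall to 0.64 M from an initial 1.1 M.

79.68 min

Step 1: For second-order: t = (1/[HI] - 1/[HI]₀)/k
Step 2: t = (1/0.64 - 1/1.1)/0.0082
Step 3: t = (1.562 - 0.9091)/0.0082
Step 4: t = 0.6534/0.0082 = 79.68 min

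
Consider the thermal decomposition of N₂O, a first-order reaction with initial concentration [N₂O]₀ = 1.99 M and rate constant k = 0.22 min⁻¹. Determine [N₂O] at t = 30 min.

0.002707 M

Step 1: For a first-order reaction: [N₂O] = [N₂O]₀ × e^(-kt)
Step 2: [N₂O] = 1.99 × e^(-0.22 × 30)
Step 3: [N₂O] = 1.99 × e^(-6.6)
Step 4: [N₂O] = 1.99 × 0.00136037 = 0.002707 M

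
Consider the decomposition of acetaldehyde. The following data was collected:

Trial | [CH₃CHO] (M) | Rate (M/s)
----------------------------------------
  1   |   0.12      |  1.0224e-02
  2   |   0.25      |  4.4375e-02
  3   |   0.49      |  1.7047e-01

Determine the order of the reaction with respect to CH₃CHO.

second order (2)

Step 1: Compare trials to find order n where rate₂/rate₁ = ([CH₃CHO]₂/[CH₃CHO]₁)^n
Step 2: rate₂/rate₁ = 4.4375e-02/1.0224e-02 = 4.34
Step 3: [CH₃CHO]₂/[CH₃CHO]₁ = 0.25/0.12 = 2.083
Step 4: n = ln(4.34)/ln(2.083) = 2.00 ≈ 2
Step 5: The reaction is second order in CH₃CHO.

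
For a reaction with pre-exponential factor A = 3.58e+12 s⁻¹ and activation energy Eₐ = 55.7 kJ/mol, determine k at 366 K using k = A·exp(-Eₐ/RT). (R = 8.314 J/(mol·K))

4.02e+04 s⁻¹

Step 1: Use the Arrhenius equation: k = A × exp(-Eₐ/RT)
Step 2: Convert Eₐ to J/mol: 55.7 kJ/mol = 55700 J/mol
Step 3: Calculate the exponent: -Eₐ/(RT) = -55700/(8.314 × 366) = -18.30476
Step 4: k = 3.58e+12 × exp(-18.30476)
Step 5: k = 3.58e+12 × 1.12291e-08 = 4.0200e+04 s⁻¹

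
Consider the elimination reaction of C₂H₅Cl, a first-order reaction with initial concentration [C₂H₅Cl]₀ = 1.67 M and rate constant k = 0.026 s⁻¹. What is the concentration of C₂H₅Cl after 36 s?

0.655 M

Step 1: For a first-order reaction: [C₂H₅Cl] = [C₂H₅Cl]₀ × e^(-kt)
Step 2: [C₂H₅Cl] = 1.67 × e^(-0.026 × 36)
Step 3: [C₂H₅Cl] = 1.67 × e^(-0.936)
Step 4: [C₂H₅Cl] = 1.67 × 0.392193 = 0.655 M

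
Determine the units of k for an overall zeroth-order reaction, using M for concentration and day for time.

M·day⁻¹

Step 1: For overall order n, rate = k × (concentration)^n.
Step 2: Rate has units M·day⁻¹; concentration term has units M^0.
Step 3: k = rate / (concentration)^n, so units of k = M^(1-0)·day⁻¹ = M·day⁻¹.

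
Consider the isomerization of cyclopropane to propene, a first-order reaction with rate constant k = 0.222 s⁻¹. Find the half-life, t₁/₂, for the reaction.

3.122 s

Step 1: For a first-order reaction, t₁/₂ = ln(2)/k
Step 2: t₁/₂ = ln(2)/0.222
Step 3: t₁/₂ = 0.6931/0.222 = 3.122 s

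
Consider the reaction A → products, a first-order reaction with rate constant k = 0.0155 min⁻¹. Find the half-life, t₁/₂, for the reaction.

44.72 min

Step 1: For a first-order reaction, t₁/₂ = ln(2)/k
Step 2: t₁/₂ = ln(2)/0.0155
Step 3: t₁/₂ = 0.6931/0.0155 = 44.72 min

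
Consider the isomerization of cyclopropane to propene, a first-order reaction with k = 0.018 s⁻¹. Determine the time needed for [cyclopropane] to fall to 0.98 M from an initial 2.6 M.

54.21 s

Step 1: For first-order: t = ln([cyclopropane]₀/[cyclopropane])/k
Step 2: t = ln(2.6/0.98)/0.018
Step 3: t = ln(2.653)/0.018
Step 4: t = 0.9757/0.018 = 54.21 s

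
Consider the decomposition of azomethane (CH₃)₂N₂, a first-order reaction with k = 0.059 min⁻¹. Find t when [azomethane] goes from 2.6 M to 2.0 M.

4.447 min

Step 1: For first-order: t = ln([azomethane]₀/[azomethane])/k
Step 2: t = ln(2.6/2.0)/0.059
Step 3: t = ln(1.3)/0.059
Step 4: t = 0.2624/0.059 = 4.447 min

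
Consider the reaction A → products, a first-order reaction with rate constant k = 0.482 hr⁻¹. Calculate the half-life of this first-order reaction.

1.438 hr

Step 1: For a first-order reaction, t₁/₂ = ln(2)/k
Step 2: t₁/₂ = ln(2)/0.482
Step 3: t₁/₂ = 0.6931/0.482 = 1.438 hr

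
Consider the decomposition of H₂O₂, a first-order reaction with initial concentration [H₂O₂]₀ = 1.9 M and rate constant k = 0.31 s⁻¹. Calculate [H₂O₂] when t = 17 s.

0.009773 M

Step 1: For a first-order reaction: [H₂O₂] = [H₂O₂]₀ × e^(-kt)
Step 2: [H₂O₂] = 1.9 × e^(-0.31 × 17)
Step 3: [H₂O₂] = 1.9 × e^(-5.27)
Step 4: [H₂O₂] = 1.9 × 0.00514361 = 0.009773 M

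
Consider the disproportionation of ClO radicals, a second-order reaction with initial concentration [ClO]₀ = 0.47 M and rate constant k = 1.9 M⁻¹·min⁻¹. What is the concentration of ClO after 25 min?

0.02015 M

Step 1: For a second-order reaction: 1/[ClO] = 1/[ClO]₀ + kt
Step 2: 1/[ClO] = 1/0.47 + 1.9 × 25
Step 3: 1/[ClO] = 2.128 + 47.5 = 49.63
Step 4: [ClO] = 1/49.63 = 0.02015 M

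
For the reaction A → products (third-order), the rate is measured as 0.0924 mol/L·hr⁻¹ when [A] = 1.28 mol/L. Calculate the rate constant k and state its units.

0.04406 (mol/L)⁻²·hr⁻¹

Step 1: rate = k[A]^3, so k = rate / [A]^3.
Step 2: k = 0.0924 / (1.28)^3 = 0.0924 / 2.097.
Step 3: k = 0.04406 (mol/L)⁻²·hr⁻¹.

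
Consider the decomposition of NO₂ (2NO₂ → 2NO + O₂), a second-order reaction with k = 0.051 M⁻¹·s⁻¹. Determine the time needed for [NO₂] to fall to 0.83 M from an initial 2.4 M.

15.45 s

Step 1: For second-order: t = (1/[NO₂] - 1/[NO₂]₀)/k
Step 2: t = (1/0.83 - 1/2.4)/0.051
Step 3: t = (1.205 - 0.4167)/0.051
Step 4: t = 0.7882/0.051 = 15.45 s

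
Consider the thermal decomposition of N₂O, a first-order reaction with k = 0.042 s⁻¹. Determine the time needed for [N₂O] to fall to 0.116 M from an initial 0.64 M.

40.66 s

Step 1: For first-order: t = ln([N₂O]₀/[N₂O])/k
Step 2: t = ln(0.64/0.116)/0.042
Step 3: t = ln(5.517)/0.042
Step 4: t = 1.708/0.042 = 40.66 s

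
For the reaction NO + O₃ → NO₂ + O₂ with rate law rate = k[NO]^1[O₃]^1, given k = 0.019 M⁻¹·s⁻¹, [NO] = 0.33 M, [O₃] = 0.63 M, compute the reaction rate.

0.00395 M/s

Step 1: The rate law is rate = k[NO]^1[O₃]^1
Step 2: Substitute: rate = 0.019 × (0.33)^1 × (0.63)^1
Step 3: rate = 0.019 × 0.33 × 0.63 = 0.0039501 M/s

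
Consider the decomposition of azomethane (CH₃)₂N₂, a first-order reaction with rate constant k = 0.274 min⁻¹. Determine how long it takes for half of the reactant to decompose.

2.53 min

Step 1: For a first-order reaction, t₁/₂ = ln(2)/k
Step 2: t₁/₂ = ln(2)/0.274
Step 3: t₁/₂ = 0.6931/0.274 = 2.53 min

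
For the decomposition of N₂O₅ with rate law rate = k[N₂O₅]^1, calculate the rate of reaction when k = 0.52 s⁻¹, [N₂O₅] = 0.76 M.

0.3952 M/s

Step 1: Identify the rate law: rate = k[N₂O₅]^1
Step 2: Substitute values: rate = 0.52 × (0.76)^1
Step 3: Calculate: rate = 0.52 × 0.76 = 0.3952 M/s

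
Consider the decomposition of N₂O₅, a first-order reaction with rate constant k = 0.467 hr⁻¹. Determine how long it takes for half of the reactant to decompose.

1.484 hr

Step 1: For a first-order reaction, t₁/₂ = ln(2)/k
Step 2: t₁/₂ = ln(2)/0.467
Step 3: t₁/₂ = 0.6931/0.467 = 1.484 hr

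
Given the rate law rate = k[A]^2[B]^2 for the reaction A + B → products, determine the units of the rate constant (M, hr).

M⁻³·hr⁻¹

Step 1: Overall order = 2 + 2 = 4.
Step 2: rate has units M·hr⁻¹; [A]^2[B]^2 has units M^4.
Step 3: k = rate/([A]^2[B]^2), so units of k = M^(1-4)·hr⁻¹ = M⁻³·hr⁻¹.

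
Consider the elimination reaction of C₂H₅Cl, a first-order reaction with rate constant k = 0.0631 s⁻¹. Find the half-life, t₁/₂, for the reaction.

10.98 s

Step 1: For a first-order reaction, t₁/₂ = ln(2)/k
Step 2: t₁/₂ = ln(2)/0.0631
Step 3: t₁/₂ = 0.6931/0.0631 = 10.98 s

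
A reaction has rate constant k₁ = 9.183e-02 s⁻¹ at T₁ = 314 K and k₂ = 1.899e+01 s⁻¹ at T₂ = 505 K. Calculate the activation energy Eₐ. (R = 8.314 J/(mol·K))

36.8 kJ/mol

Step 1: Use the two-temperature Arrhenius form: ln(k₂/k₁) = -Eₐ/R × (1/T₂ - 1/T₁)
Step 2: ln(k₂/k₁) = ln(1.899e+01/9.183e-02) = ln(206.795) = 5.33173
Step 3: 1/T₂ - 1/T₁ = 1/505 - 1/314 = -1.204515e-03 K⁻¹
Step 4: Eₐ = -R × ln(k₂/k₁) / (1/T₂ - 1/T₁) = -8.314 × 5.33173 / -1.204515e-03
Step 5: Eₐ = 3.6802e+04 J/mol = 36.8 kJ/mol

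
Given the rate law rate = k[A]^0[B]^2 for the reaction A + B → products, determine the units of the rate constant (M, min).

M⁻¹·min⁻¹

Step 1: Overall order = 0 + 2 = 2.
Step 2: rate has units M·min⁻¹; [A]^0[B]^2 has units M^2.
Step 3: k = rate/([A]^0[B]^2), so units of k = M^(1-2)·min⁻¹ = M⁻¹·min⁻¹.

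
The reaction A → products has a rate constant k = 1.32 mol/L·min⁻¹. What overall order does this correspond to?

zeroth order (0)

Step 1: The units of k for an nth-order reaction are (concentration)^(1-n)·(time)⁻¹.
Step 2: Here k has units mol/L·min⁻¹, so the concentration exponent is 1.
Step 3: 1 - n = 1 ⇒ n = 0. The reaction is zeroth order.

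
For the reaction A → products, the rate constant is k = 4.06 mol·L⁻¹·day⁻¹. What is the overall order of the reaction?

zeroth order (0)

Step 1: The units of k for an nth-order reaction are (concentration)^(1-n)·(time)⁻¹.
Step 2: Here k has units mol·L⁻¹·day⁻¹, so the concentration exponent is 1.
Step 3: 1 - n = 1 ⇒ n = 0. The reaction is zeroth order.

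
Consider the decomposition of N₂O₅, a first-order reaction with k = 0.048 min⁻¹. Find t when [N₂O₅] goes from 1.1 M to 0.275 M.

28.88 min

Step 1: For first-order: t = ln([N₂O₅]₀/[N₂O₅])/k
Step 2: t = ln(1.1/0.275)/0.048
Step 3: t = ln(4)/0.048
Step 4: t = 1.386/0.048 = 28.88 min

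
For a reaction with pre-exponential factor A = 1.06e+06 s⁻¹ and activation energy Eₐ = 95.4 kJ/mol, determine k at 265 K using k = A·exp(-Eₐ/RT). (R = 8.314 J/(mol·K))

1.66e-13 s⁻¹

Step 1: Use the Arrhenius equation: k = A × exp(-Eₐ/RT)
Step 2: Convert Eₐ to J/mol: 95.4 kJ/mol = 95400 J/mol
Step 3: Calculate the exponent: -Eₐ/(RT) = -95400/(8.314 × 265) = -43.30046
Step 4: k = 1.06e+06 × exp(-43.30046)
Step 5: k = 1.06e+06 × 1.56621e-19 = 1.6602e-13 s⁻¹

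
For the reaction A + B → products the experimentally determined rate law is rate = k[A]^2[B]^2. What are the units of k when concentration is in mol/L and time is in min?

(mol/L)⁻³·min⁻¹

Step 1: Overall order = 2 + 2 = 4.
Step 2: rate has units mol/L·min⁻¹; [A]^2[B]^2 has units (mol/L)^4.
Step 3: k = rate/([A]^2[B]^2), so units of k = (mol/L)^(1-4)·min⁻¹ = (mol/L)⁻³·min⁻¹.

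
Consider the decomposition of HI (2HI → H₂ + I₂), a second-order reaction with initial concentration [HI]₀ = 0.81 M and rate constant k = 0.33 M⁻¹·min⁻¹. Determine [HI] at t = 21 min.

0.1225 M

Step 1: For a second-order reaction: 1/[HI] = 1/[HI]₀ + kt
Step 2: 1/[HI] = 1/0.81 + 0.33 × 21
Step 3: 1/[HI] = 1.235 + 6.93 = 8.165
Step 4: [HI] = 1/8.165 = 0.1225 M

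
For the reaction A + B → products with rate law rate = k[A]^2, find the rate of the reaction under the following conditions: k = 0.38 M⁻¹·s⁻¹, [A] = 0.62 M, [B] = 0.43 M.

0.1461 M/s

Step 1: The rate law is rate = k[A]^2
Step 2: Note that the rate does not depend on [B] (zero order in B).
Step 3: rate = 0.38 × (0.62)^2 = 0.146072 M/s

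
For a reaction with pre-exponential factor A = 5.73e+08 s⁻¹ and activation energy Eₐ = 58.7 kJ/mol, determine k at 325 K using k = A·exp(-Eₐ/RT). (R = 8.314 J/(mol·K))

2.11e-01 s⁻¹

Step 1: Use the Arrhenius equation: k = A × exp(-Eₐ/RT)
Step 2: Convert Eₐ to J/mol: 58.7 kJ/mol = 58700 J/mol
Step 3: Calculate the exponent: -Eₐ/(RT) = -58700/(8.314 × 325) = -21.72425
Step 4: k = 5.73e+08 × exp(-21.72425)
Step 5: k = 5.73e+08 × 3.67518e-10 = 2.1059e-01 s⁻¹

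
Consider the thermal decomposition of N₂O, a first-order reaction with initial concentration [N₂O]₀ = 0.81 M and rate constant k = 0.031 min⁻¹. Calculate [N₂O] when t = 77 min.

0.07444 M

Step 1: For a first-order reaction: [N₂O] = [N₂O]₀ × e^(-kt)
Step 2: [N₂O] = 0.81 × e^(-0.031 × 77)
Step 3: [N₂O] = 0.81 × e^(-2.387)
Step 4: [N₂O] = 0.81 × 0.091905 = 0.07444 M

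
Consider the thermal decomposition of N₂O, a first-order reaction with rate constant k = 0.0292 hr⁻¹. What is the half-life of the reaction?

23.74 hr

Step 1: For a first-order reaction, t₁/₂ = ln(2)/k
Step 2: t₁/₂ = ln(2)/0.0292
Step 3: t₁/₂ = 0.6931/0.0292 = 23.74 hr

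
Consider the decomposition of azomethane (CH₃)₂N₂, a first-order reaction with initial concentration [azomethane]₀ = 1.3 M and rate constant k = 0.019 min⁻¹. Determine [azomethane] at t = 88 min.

0.2442 M

Step 1: For a first-order reaction: [azomethane] = [azomethane]₀ × e^(-kt)
Step 2: [azomethane] = 1.3 × e^(-0.019 × 88)
Step 3: [azomethane] = 1.3 × e^(-1.672)
Step 4: [azomethane] = 1.3 × 0.187871 = 0.2442 M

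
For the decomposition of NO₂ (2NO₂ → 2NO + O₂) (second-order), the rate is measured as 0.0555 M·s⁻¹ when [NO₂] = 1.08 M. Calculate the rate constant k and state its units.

0.04758 M⁻¹·s⁻¹

Step 1: rate = k[NO₂]^2, so k = rate / [NO₂]^2.
Step 2: k = 0.0555 / (1.08)^2 = 0.0555 / 1.166.
Step 3: k = 0.04758 M⁻¹·s⁻¹.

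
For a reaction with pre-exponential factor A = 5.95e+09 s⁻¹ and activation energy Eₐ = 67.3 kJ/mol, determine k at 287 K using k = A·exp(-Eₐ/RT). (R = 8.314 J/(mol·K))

3.35e-03 s⁻¹

Step 1: Use the Arrhenius equation: k = A × exp(-Eₐ/RT)
Step 2: Convert Eₐ to J/mol: 67.3 kJ/mol = 67300 J/mol
Step 3: Calculate the exponent: -Eₐ/(RT) = -67300/(8.314 × 287) = -28.20481
Step 4: k = 5.95e+09 × exp(-28.20481)
Step 5: k = 5.95e+09 × 5.63387e-13 = 3.3522e-03 s⁻¹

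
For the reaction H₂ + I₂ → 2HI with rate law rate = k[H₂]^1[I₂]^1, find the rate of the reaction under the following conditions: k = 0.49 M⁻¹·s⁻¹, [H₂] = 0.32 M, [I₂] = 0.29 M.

0.04547 M/s

Step 1: The rate law is rate = k[H₂]^1[I₂]^1
Step 2: Substitute: rate = 0.49 × (0.32)^1 × (0.29)^1
Step 3: rate = 0.49 × 0.32 × 0.29 = 0.045472 M/s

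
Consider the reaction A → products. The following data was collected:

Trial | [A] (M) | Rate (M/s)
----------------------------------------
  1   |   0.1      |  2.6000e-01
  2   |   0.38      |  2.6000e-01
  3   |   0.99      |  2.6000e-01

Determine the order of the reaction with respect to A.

zeroth order (0)

Step 1: Compare trials - when concentration changes, rate stays constant.
Step 2: rate₂/rate₁ = 2.6000e-01/2.6000e-01 = 1
Step 3: [A]₂/[A]₁ = 0.38/0.1 = 3.8
Step 4: Since rate ratio ≈ (conc ratio)^0, the reaction is zeroth order.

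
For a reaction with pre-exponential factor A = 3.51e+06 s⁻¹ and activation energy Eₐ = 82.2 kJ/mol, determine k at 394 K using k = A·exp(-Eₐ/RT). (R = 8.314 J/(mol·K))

4.44e-05 s⁻¹

Step 1: Use the Arrhenius equation: k = A × exp(-Eₐ/RT)
Step 2: Convert Eₐ to J/mol: 82.2 kJ/mol = 82200 J/mol
Step 3: Calculate the exponent: -Eₐ/(RT) = -82200/(8.314 × 394) = -25.09375
Step 4: k = 3.51e+06 × exp(-25.09375)
Step 5: k = 3.51e+06 × 1.26451e-11 = 4.4384e-05 s⁻¹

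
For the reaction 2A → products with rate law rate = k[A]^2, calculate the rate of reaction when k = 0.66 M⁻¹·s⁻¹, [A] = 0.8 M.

0.4224 M/s

Step 1: Identify the rate law: rate = k[A]^2
Step 2: Substitute values: rate = 0.66 × (0.8)^2
Step 3: Calculate: rate = 0.66 × 0.64 = 0.4224 M/s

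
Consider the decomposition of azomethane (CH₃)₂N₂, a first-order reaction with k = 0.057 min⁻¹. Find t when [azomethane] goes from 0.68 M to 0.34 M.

12.16 min

Step 1: For first-order: t = ln([azomethane]₀/[azomethane])/k
Step 2: t = ln(0.68/0.34)/0.057
Step 3: t = ln(2)/0.057
Step 4: t = 0.6931/0.057 = 12.16 min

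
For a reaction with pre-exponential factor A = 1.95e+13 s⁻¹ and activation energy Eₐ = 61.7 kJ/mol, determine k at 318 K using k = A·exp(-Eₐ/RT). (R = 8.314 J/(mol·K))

1.43e+03 s⁻¹

Step 1: Use the Arrhenius equation: k = A × exp(-Eₐ/RT)
Step 2: Convert Eₐ to J/mol: 61.7 kJ/mol = 61700 J/mol
Step 3: Calculate the exponent: -Eₐ/(RT) = -61700/(8.314 × 318) = -23.33716
Step 4: k = 1.95e+13 × exp(-23.33716)
Step 5: k = 1.95e+13 × 7.32487e-11 = 1.4283e+03 s⁻¹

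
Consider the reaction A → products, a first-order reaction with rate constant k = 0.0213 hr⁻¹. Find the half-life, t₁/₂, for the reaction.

32.54 hr

Step 1: For a first-order reaction, t₁/₂ = ln(2)/k
Step 2: t₁/₂ = ln(2)/0.0213
Step 3: t₁/₂ = 0.6931/0.0213 = 32.54 hr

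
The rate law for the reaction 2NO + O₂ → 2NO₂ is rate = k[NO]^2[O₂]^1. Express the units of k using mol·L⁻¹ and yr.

(mol·L⁻¹)⁻²·yr⁻¹

Step 1: Overall order = 2 + 1 = 3.
Step 2: rate has units mol·L⁻¹·yr⁻¹; [NO]^2[O₂]^1 has units (mol·L⁻¹)^3.
Step 3: k = rate/([NO]^2[O₂]^1), so units of k = (mol·L⁻¹)^(1-3)·yr⁻¹ = (mol·L⁻¹)⁻²·yr⁻¹.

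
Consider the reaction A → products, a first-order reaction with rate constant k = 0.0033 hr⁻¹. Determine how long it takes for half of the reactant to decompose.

210 hr

Step 1: For a first-order reaction, t₁/₂ = ln(2)/k
Step 2: t₁/₂ = ln(2)/0.0033
Step 3: t₁/₂ = 0.6931/0.0033 = 210 hr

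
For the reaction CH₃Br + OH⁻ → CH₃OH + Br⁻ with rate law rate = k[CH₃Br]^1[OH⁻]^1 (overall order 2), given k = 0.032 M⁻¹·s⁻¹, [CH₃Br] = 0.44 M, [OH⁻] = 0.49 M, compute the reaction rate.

0.006899 M/s

Step 1: The rate law is rate = k[CH₃Br]^1[OH⁻]^1, overall order = 1+1 = 2
Step 2: Substitute values: rate = 0.032 × (0.44)^1 × (0.49)^1
Step 3: rate = 0.032 × 0.44 × 0.49 = 0.0068992 M/s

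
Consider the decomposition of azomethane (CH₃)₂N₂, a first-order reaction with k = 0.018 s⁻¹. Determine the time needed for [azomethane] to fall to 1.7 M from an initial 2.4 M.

19.16 s

Step 1: For first-order: t = ln([azomethane]₀/[azomethane])/k
Step 2: t = ln(2.4/1.7)/0.018
Step 3: t = ln(1.412)/0.018
Step 4: t = 0.3448/0.018 = 19.16 s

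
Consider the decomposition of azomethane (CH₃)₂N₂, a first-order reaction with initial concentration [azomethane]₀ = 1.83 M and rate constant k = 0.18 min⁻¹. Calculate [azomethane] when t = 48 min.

0.0003237 M

Step 1: For a first-order reaction: [azomethane] = [azomethane]₀ × e^(-kt)
Step 2: [azomethane] = 1.83 × e^(-0.18 × 48)
Step 3: [azomethane] = 1.83 × e^(-8.64)
Step 4: [azomethane] = 1.83 × 0.000176887 = 0.0003237 M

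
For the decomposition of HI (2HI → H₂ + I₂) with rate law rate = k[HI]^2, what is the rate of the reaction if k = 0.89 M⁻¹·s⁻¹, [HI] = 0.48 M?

0.2051 M/s

Step 1: Identify the rate law: rate = k[HI]^2
Step 2: Substitute values: rate = 0.89 × (0.48)^2
Step 3: Calculate: rate = 0.89 × 0.2304 = 0.205056 M/s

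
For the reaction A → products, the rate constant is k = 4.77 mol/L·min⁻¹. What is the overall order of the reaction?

zeroth order (0)

Step 1: The units of k for an nth-order reaction are (concentration)^(1-n)·(time)⁻¹.
Step 2: Here k has units mol/L·min⁻¹, so the concentration exponent is 1.
Step 3: 1 - n = 1 ⇒ n = 0. The reaction is zeroth order.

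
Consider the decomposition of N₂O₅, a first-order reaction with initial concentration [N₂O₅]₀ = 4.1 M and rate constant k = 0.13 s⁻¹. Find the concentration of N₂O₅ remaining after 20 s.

0.3045 M

Step 1: For a first-order reaction: [N₂O₅] = [N₂O₅]₀ × e^(-kt)
Step 2: [N₂O₅] = 4.1 × e^(-0.13 × 20)
Step 3: [N₂O₅] = 4.1 × e^(-2.6)
Step 4: [N₂O₅] = 4.1 × 0.0742736 = 0.3045 M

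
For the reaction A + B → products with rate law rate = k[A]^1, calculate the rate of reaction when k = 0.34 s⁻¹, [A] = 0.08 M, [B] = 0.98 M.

0.0272 M/s

Step 1: The rate law is rate = k[A]^1
Step 2: Note that the rate does not depend on [B] (zero order in B).
Step 3: rate = 0.34 × (0.08)^1 = 0.0272 M/s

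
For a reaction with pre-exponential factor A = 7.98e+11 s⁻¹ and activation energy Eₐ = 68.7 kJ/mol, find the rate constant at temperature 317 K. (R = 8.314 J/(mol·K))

3.81e+00 s⁻¹

Step 1: Use the Arrhenius equation: k = A × exp(-Eₐ/RT)
Step 2: Convert Eₐ to J/mol: 68.7 kJ/mol = 68700 J/mol
Step 3: Calculate the exponent: -Eₐ/(RT) = -68700/(8.314 × 317) = -26.06678
Step 4: k = 7.98e+11 × exp(-26.06678)
Step 5: k = 7.98e+11 × 4.77905e-12 = 3.8137e+00 s⁻¹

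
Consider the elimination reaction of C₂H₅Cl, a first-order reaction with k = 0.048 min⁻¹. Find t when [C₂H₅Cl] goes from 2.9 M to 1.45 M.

14.44 min

Step 1: For first-order: t = ln([C₂H₅Cl]₀/[C₂H₅Cl])/k
Step 2: t = ln(2.9/1.45)/0.048
Step 3: t = ln(2)/0.048
Step 4: t = 0.6931/0.048 = 14.44 min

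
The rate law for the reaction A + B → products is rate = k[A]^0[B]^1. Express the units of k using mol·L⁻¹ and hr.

hr⁻¹

Step 1: Overall order = 0 + 1 = 1.
Step 2: rate has units mol·L⁻¹·hr⁻¹; [A]^0[B]^1 has units (mol·L⁻¹)^1.
Step 3: k = rate/([A]^0[B]^1), so units of k = (mol·L⁻¹)^(1-1)·hr⁻¹ = hr⁻¹.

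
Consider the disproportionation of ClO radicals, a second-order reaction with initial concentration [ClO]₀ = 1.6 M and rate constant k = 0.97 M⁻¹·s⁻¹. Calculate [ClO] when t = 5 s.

0.1826 M

Step 1: For a second-order reaction: 1/[ClO] = 1/[ClO]₀ + kt
Step 2: 1/[ClO] = 1/1.6 + 0.97 × 5
Step 3: 1/[ClO] = 0.625 + 4.85 = 5.475
Step 4: [ClO] = 1/5.475 = 0.1826 M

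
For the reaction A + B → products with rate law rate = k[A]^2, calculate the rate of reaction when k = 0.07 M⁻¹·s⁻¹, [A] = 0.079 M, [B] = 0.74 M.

0.0004369 M/s

Step 1: The rate law is rate = k[A]^2
Step 2: Note that the rate does not depend on [B] (zero order in B).
Step 3: rate = 0.07 × (0.079)^2 = 0.00043687 M/s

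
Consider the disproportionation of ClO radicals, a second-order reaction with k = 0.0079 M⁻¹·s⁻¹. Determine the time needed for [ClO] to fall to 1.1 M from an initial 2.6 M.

66.39 s

Step 1: For second-order: t = (1/[ClO] - 1/[ClO]₀)/k
Step 2: t = (1/1.1 - 1/2.6)/0.0079
Step 3: t = (0.9091 - 0.3846)/0.0079
Step 4: t = 0.5245/0.0079 = 66.39 s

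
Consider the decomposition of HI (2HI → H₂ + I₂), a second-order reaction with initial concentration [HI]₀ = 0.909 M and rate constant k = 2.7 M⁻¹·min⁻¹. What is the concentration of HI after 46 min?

0.007981 M

Step 1: For a second-order reaction: 1/[HI] = 1/[HI]₀ + kt
Step 2: 1/[HI] = 1/0.909 + 2.7 × 46
Step 3: 1/[HI] = 1.1 + 124.2 = 125.3
Step 4: [HI] = 1/125.3 = 0.007981 M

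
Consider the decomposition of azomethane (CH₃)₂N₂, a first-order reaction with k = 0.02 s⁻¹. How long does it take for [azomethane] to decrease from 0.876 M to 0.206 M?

72.37 s

Step 1: For first-order: t = ln([azomethane]₀/[azomethane])/k
Step 2: t = ln(0.876/0.206)/0.02
Step 3: t = ln(4.252)/0.02
Step 4: t = 1.447/0.02 = 72.37 s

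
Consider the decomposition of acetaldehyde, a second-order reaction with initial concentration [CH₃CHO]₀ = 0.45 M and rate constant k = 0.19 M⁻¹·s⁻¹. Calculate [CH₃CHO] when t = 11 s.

0.2319 M

Step 1: For a second-order reaction: 1/[CH₃CHO] = 1/[CH₃CHO]₀ + kt
Step 2: 1/[CH₃CHO] = 1/0.45 + 0.19 × 11
Step 3: 1/[CH₃CHO] = 2.222 + 2.09 = 4.312
Step 4: [CH₃CHO] = 1/4.312 = 0.2319 M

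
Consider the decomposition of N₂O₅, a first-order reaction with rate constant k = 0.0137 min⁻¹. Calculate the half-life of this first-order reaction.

50.59 min

Step 1: For a first-order reaction, t₁/₂ = ln(2)/k
Step 2: t₁/₂ = ln(2)/0.0137
Step 3: t₁/₂ = 0.6931/0.0137 = 50.59 min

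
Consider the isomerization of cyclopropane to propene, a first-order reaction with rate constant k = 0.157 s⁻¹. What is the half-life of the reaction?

4.415 s

Step 1: For a first-order reaction, t₁/₂ = ln(2)/k
Step 2: t₁/₂ = ln(2)/0.157
Step 3: t₁/₂ = 0.6931/0.157 = 4.415 s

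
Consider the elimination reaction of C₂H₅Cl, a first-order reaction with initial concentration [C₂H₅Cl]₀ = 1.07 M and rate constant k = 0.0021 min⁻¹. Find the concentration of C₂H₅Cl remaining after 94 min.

0.8783 M

Step 1: For a first-order reaction: [C₂H₅Cl] = [C₂H₅Cl]₀ × e^(-kt)
Step 2: [C₂H₅Cl] = 1.07 × e^(-0.0021 × 94)
Step 3: [C₂H₅Cl] = 1.07 × e^(-0.1974)
Step 4: [C₂H₅Cl] = 1.07 × 0.820862 = 0.8783 M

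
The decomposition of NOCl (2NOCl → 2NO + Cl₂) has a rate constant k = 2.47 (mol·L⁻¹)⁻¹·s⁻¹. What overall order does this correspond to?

second order (2)

Step 1: The units of k for an nth-order reaction are (concentration)^(1-n)·(time)⁻¹.
Step 2: Here k has units (mol·L⁻¹)⁻¹·s⁻¹, so the concentration exponent is -1.
Step 3: 1 - n = -1 ⇒ n = 2. The reaction is second order.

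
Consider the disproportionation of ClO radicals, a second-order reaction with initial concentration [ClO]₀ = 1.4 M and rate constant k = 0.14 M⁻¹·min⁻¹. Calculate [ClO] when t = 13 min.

0.3946 M

Step 1: For a second-order reaction: 1/[ClO] = 1/[ClO]₀ + kt
Step 2: 1/[ClO] = 1/1.4 + 0.14 × 13
Step 3: 1/[ClO] = 0.7143 + 1.82 = 2.534
Step 4: [ClO] = 1/2.534 = 0.3946 M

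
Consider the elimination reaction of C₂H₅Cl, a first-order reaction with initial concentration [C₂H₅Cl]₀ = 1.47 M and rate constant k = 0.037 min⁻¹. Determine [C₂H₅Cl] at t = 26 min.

0.5617 M

Step 1: For a first-order reaction: [C₂H₅Cl] = [C₂H₅Cl]₀ × e^(-kt)
Step 2: [C₂H₅Cl] = 1.47 × e^(-0.037 × 26)
Step 3: [C₂H₅Cl] = 1.47 × e^(-0.962)
Step 4: [C₂H₅Cl] = 1.47 × 0.382128 = 0.5617 M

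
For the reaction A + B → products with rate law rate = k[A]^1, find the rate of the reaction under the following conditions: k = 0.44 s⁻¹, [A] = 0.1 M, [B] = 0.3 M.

0.044 M/s

Step 1: The rate law is rate = k[A]^1
Step 2: Note that the rate does not depend on [B] (zero order in B).
Step 3: rate = 0.44 × (0.1)^1 = 0.044 M/s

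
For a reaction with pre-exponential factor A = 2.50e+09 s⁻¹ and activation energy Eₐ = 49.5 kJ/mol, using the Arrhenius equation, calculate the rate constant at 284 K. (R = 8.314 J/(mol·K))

1.96e+00 s⁻¹

Step 1: Use the Arrhenius equation: k = A × exp(-Eₐ/RT)
Step 2: Convert Eₐ to J/mol: 49.5 kJ/mol = 49500 J/mol
Step 3: Calculate the exponent: -Eₐ/(RT) = -49500/(8.314 × 284) = -20.96413
Step 4: k = 2.50e+09 × exp(-20.96413)
Step 5: k = 2.50e+09 × 7.85948e-10 = 1.9649e+00 s⁻¹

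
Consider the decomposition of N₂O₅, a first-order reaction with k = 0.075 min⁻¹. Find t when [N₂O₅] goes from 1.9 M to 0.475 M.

18.48 min

Step 1: For first-order: t = ln([N₂O₅]₀/[N₂O₅])/k
Step 2: t = ln(1.9/0.475)/0.075
Step 3: t = ln(4)/0.075
Step 4: t = 1.386/0.075 = 18.48 min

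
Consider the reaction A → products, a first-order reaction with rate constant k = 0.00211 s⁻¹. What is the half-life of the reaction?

328.5 s

Step 1: For a first-order reaction, t₁/₂ = ln(2)/k
Step 2: t₁/₂ = ln(2)/0.00211
Step 3: t₁/₂ = 0.6931/0.00211 = 328.5 s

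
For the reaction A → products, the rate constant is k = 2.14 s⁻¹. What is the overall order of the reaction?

first order (1)

Step 1: The units of k for an nth-order reaction are (concentration)^(1-n)·(time)⁻¹.
Step 2: Here k has units s⁻¹, so the concentration exponent is 0.
Step 3: 1 - n = 0 ⇒ n = 1. The reaction is first order.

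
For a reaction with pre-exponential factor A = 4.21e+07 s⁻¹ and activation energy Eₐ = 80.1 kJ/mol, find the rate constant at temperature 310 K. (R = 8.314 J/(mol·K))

1.34e-06 s⁻¹

Step 1: Use the Arrhenius equation: k = A × exp(-Eₐ/RT)
Step 2: Convert Eₐ to J/mol: 80.1 kJ/mol = 80100 J/mol
Step 3: Calculate the exponent: -Eₐ/(RT) = -80100/(8.314 × 310) = -31.07855
Step 4: k = 4.21e+07 × exp(-31.07855)
Step 5: k = 4.21e+07 × 3.18242e-14 = 1.3398e-06 s⁻¹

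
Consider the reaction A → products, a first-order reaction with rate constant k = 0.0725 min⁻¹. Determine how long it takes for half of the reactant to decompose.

9.561 min

Step 1: For a first-order reaction, t₁/₂ = ln(2)/k
Step 2: t₁/₂ = ln(2)/0.0725
Step 3: t₁/₂ = 0.6931/0.0725 = 9.561 min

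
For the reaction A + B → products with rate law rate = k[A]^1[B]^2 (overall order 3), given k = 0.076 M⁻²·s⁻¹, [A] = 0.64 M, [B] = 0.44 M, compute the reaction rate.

0.009417 M/s

Step 1: The rate law is rate = k[A]^1[B]^2, overall order = 1+2 = 3
Step 2: Substitute values: rate = 0.076 × (0.64)^1 × (0.44)^2
Step 3: rate = 0.076 × 0.64 × 0.1936 = 0.0094167 M/s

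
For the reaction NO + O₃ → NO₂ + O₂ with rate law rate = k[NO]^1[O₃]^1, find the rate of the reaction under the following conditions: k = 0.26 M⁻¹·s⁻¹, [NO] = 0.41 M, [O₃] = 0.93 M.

0.09914 M/s

Step 1: The rate law is rate = k[NO]^1[O₃]^1
Step 2: Substitute: rate = 0.26 × (0.41)^1 × (0.93)^1
Step 3: rate = 0.26 × 0.41 × 0.93 = 0.099138 M/s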